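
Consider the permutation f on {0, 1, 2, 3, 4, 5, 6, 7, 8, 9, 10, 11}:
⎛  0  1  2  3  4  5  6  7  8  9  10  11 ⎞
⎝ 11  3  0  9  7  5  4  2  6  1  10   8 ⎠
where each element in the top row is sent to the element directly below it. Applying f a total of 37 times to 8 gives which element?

Tracing 8 → 6 → … returns to 8 after 7 steps, so 8 lies in a 7-cycle (0, 11, 8, 6, 4, 7, 2).
On a 7-cycle, f^7 is the identity, so f^37 = f^2 there (37 ≡ 2 mod 7).
Advancing 2 steps from 8: 8 → 6 → 4.

4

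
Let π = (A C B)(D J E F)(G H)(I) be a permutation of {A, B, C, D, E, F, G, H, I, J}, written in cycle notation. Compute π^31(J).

D

J lies in the 4-cycle (D J E F).
Powers repeat with period 4 on this cycle, and 31 mod 4 = 3, so π^31(J) = π^3(J).
Stepping 3 places around the cycle: J → E → F → D.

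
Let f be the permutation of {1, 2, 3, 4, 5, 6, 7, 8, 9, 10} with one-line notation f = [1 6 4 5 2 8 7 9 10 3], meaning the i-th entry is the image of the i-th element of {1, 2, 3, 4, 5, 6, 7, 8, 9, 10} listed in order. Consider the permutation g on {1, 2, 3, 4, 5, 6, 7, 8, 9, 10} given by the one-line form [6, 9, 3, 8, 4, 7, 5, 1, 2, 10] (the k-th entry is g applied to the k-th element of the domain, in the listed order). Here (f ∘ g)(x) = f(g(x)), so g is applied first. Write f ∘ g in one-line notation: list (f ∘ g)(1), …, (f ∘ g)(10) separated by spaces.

8 10 4 9 5 7 2 1 6 3

(f ∘ g)(x) = f(g(x)). Computing each image: f(g(1)) = f(6) = 8, f(g(2)) = f(9) = 10, f(g(3)) = f(3) = 4, f(g(4)) = f(8) = 9, f(g(5)) = f(4) = 5, f(g(6)) = f(7) = 7, f(g(7)) = f(5) = 2, f(g(8)) = f(1) = 1, f(g(9)) = f(2) = 6, f(g(10)) = f(10) = 3.
Hence f ∘ g = [8 10 4 9 5 7 2 1 6 3].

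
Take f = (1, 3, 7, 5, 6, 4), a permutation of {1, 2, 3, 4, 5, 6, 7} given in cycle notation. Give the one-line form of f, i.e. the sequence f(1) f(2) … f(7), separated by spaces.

3 2 7 1 6 4 5

Each element maps to the next entry in its cycle (wrapping to the front): 1↦3, 2↦2, 3↦7, 4↦1, 5↦6, 6↦4, 7↦5.
Listing these in domain order gives 3 2 7 1 6 4 5.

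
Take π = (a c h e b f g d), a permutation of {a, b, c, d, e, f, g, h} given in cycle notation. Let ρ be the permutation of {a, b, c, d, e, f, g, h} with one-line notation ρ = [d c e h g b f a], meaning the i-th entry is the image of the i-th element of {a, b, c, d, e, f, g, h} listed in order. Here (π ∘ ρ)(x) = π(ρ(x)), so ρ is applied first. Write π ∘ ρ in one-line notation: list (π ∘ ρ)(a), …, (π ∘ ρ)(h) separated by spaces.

(π ∘ ρ)(x) = π(ρ(x)). Computing each image: π(ρ(a)) = π(d) = a, π(ρ(b)) = π(c) = h, π(ρ(c)) = π(e) = b, π(ρ(d)) = π(h) = e, π(ρ(e)) = π(g) = d, π(ρ(f)) = π(b) = f, π(ρ(g)) = π(f) = g, π(ρ(h)) = π(a) = c.
Hence π ∘ ρ = [a h b e d f g c].

a h b e d f g c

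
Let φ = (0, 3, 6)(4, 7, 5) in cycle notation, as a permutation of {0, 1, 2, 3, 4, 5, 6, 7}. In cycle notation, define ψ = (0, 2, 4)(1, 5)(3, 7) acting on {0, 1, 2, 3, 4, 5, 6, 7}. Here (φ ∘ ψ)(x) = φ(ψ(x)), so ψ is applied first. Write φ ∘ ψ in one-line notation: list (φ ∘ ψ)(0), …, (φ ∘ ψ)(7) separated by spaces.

For each element, apply ψ then φ: 0 → 2 → 2; 1 → 5 → 4; 2 → 4 → 7; 3 → 7 → 5; 4 → 0 → 3; 5 → 1 → 1; 6 → 6 → 0; 7 → 3 → 6.
Collecting the images, φ ∘ ψ = [2 4 7 5 3 1 0 6].

2 4 7 5 3 1 0 6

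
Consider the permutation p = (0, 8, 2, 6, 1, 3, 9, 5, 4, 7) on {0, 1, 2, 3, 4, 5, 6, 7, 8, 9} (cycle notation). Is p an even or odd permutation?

The cycle lengths are 10.
A cycle is odd iff its length is even; p has 1 even-length cycle, so sgn(p) = (−1)^1 and p is odd.

odd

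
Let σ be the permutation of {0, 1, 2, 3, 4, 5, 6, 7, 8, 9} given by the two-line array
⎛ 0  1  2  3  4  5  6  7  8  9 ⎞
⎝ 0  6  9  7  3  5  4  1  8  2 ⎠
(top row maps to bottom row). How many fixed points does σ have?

3

The fixed points (elements with σ(x) = x) are {0, 5, 8}, so there are 3.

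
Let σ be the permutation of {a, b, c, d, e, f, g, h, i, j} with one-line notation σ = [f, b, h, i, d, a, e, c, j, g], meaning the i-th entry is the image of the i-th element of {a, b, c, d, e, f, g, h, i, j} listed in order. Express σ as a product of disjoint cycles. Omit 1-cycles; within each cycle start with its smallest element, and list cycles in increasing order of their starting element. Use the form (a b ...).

(a f)(c h)(d i j g e)

Iterating σ from a gives a → f → a; that is the 2-cycle (a f).
Continuing from each remaining unvisited element yields (a f)(c h)(d i j g e).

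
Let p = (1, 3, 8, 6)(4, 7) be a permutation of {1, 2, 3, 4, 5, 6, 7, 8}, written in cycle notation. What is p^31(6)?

6 lies in the 4-cycle (1, 3, 8, 6).
Since the cycle has length 4, p^31 acts on it the same as p^3 (31 mod 4 = 3).
Advancing 3 steps from 6: 6 → 1 → 3 → 8.

8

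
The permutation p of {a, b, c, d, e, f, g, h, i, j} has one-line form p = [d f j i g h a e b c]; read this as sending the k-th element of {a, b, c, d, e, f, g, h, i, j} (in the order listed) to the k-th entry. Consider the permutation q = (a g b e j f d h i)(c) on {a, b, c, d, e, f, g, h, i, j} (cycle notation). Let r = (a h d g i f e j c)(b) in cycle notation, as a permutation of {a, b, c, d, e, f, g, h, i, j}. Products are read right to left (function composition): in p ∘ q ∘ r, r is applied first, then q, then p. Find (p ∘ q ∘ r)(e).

(p ∘ q ∘ r)(e) = p(q(r(e))). r(e) = j, then q(j) = f, then p(f) = h, so the result is h.

h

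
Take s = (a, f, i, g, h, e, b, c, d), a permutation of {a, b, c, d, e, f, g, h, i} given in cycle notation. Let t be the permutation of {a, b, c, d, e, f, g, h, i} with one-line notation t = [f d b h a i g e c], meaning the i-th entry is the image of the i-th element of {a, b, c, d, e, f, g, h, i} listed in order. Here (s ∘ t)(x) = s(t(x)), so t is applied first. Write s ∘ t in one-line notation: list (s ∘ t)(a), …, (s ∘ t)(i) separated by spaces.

i a c e f g h b d

Chase each element through t then s: a → f → i; b → d → a; c → b → c; d → h → e; e → a → f; f → i → g; g → g → h; h → e → b; i → c → d.
Collecting the images, s ∘ t = [i a c e f g h b d].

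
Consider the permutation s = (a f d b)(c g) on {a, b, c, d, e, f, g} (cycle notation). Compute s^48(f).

f lies in the 4-cycle (a f d b).
On a 4-cycle, s^4 is the identity, so s^48 = s^0 there (48 ≡ 0 mod 4).
So s^48(f) = f.

f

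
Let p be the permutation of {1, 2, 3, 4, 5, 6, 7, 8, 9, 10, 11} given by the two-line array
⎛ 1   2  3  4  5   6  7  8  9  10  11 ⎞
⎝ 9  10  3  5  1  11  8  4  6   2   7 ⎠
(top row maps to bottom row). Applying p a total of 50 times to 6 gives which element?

7

Tracing 6 → 11 → … returns to 6 after 8 steps, so 6 lies in an 8-cycle (1 9 6 11 7 8 4 5).
Powers repeat with period 8 on this cycle, and 50 mod 8 = 2, so p^50(6) = p^2(6).
Stepping 2 places around the cycle: 6 → 11 → 7.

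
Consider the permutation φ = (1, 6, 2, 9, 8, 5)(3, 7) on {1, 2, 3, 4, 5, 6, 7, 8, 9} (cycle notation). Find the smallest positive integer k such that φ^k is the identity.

The disjoint cycles have lengths 6, 2, 1.
The order of φ is the least common multiple of its cycle lengths: lcm(6, 2) = 6.

6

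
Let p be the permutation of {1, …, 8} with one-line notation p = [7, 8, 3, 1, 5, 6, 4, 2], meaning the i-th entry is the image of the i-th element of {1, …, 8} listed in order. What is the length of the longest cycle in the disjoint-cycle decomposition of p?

Decomposing into disjoint cycles gives (1 7 4)(2 8); the longest has length 3.

3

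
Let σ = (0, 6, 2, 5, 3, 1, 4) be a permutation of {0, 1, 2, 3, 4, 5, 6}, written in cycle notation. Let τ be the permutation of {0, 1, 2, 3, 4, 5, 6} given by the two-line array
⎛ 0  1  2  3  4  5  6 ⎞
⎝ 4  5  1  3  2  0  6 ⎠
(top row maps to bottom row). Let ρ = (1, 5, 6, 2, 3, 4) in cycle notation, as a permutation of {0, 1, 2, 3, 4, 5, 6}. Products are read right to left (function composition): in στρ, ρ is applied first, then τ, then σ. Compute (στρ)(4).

Apply the permutations in order: ρ(4) = 1, then τ(1) = 5, then σ(5) = 3. So (στρ)(4) = 3.

3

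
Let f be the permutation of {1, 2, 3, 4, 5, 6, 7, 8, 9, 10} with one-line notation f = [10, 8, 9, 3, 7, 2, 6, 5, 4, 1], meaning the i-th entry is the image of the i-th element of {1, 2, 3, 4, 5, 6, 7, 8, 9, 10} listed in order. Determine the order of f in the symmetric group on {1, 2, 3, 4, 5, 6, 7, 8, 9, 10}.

30

Decomposing into disjoint cycles gives cycle lengths 5, 3, 2.
The order is lcm(5, 3, 2) = 30.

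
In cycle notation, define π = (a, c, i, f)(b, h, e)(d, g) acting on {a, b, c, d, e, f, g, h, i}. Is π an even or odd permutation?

even

The cycle lengths are 4, 3, 2.
A cycle is odd iff its length is even; π has 2 even-length cycles, so sgn(π) = (−1)^2 and π is even.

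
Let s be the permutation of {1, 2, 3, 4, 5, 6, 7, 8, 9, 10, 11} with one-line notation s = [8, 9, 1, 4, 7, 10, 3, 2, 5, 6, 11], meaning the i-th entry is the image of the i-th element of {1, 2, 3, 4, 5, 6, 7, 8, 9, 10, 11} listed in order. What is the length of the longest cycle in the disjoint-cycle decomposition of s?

Decomposing into disjoint cycles gives (1, 8, 2, 9, 5, 7, 3)(6, 10); the longest has length 7.

7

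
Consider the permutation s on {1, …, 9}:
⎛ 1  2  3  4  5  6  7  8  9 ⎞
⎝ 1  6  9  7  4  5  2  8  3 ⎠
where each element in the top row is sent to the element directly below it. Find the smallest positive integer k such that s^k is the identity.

10

Decomposing into disjoint cycles gives cycle lengths 5, 2, 1, 1.
Since disjoint cycles commute, ord(s) = lcm(5, 2) = 10.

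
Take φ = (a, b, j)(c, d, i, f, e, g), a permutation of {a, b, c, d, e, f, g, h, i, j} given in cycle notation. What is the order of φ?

The cycle type of φ is (6, 3, 1).
The order is lcm(6, 3) = 6.

6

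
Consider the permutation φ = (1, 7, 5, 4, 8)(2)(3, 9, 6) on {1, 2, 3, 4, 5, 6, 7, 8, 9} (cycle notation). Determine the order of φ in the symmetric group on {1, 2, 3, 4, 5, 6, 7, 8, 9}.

The disjoint cycles have lengths 5, 3, 1.
The order is lcm(5, 3) = 15.

15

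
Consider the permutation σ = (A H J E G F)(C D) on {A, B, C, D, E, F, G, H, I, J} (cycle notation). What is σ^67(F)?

F lies in the 6-cycle (A H J E G F).
On a 6-cycle, σ^6 is the identity, so σ^67 = σ^1 there (67 ≡ 1 mod 6).
Advancing 1 step from F: F → A.

A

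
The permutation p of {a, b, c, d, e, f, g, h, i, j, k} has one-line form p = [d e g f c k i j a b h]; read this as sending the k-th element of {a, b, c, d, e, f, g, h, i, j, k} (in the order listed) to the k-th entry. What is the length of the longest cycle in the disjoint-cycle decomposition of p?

11

Decomposing into disjoint cycles gives (a d f k h j b e c g i); the longest has length 11.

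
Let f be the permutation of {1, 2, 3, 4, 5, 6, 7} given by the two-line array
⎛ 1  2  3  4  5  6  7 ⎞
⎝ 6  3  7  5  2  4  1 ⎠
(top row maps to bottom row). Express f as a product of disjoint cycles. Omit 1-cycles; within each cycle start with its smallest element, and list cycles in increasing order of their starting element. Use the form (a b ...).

Iterating f from 1 gives 1 → 6 → 4 → 5 → 2 → 3 → 7 → 1; that is the 7-cycle (1 6 4 5 2 3 7).
Repeating from the next unused element and collecting all non-trivial cycles gives (1 6 4 5 2 3 7).

(1 6 4 5 2 3 7)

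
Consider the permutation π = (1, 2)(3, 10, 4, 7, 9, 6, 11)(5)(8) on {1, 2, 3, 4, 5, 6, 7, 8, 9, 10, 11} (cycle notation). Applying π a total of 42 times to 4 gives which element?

4

4 lies in the 7-cycle (3, 10, 4, 7, 9, 6, 11).
Powers repeat with period 7 on this cycle, and 42 mod 7 = 0, so π^42(4) = π^0(4).
So π^42(4) = 4.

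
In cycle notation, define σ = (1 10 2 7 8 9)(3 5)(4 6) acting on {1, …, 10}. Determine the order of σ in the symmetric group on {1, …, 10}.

6

The cycle type of σ is (6, 2, 2).
The order is lcm(6, 2, 2) = 6.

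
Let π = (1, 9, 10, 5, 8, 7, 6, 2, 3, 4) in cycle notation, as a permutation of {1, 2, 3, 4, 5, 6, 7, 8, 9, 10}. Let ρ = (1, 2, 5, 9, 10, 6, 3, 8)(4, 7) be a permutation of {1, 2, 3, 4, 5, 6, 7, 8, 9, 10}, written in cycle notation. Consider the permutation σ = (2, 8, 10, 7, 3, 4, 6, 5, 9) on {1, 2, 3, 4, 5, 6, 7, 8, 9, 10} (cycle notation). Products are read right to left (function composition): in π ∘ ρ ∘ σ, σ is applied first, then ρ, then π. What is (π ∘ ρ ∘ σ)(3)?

Apply the permutations in order: σ(3) = 4, then ρ(4) = 7, then π(7) = 6. So (π ∘ ρ ∘ σ)(3) = 6.

6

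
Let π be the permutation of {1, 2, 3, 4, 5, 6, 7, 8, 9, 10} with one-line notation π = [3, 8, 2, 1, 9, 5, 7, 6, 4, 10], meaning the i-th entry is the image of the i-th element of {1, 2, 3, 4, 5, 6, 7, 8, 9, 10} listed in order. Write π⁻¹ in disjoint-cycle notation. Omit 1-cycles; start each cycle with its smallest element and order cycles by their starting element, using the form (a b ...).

(1 4 9 5 6 8 2 3)

First write π in disjoint cycles: (1 3 2 8 6 5 9 4).
The inverse reverses every cycle; in canonical form, π⁻¹ = (1 4 9 5 6 8 2 3).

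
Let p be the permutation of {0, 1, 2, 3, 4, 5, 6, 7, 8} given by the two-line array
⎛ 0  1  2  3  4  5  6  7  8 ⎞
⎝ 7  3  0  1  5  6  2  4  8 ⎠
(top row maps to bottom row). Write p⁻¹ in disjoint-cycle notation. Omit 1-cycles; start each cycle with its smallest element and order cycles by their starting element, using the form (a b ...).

The cycle decomposition of p is (0 7 4 5 6 2)(1 3).
Reversing each cycle (and rotating so the smallest element leads) gives p⁻¹ = (0 2 6 5 4 7)(1 3).

(0 2 6 5 4 7)(1 3)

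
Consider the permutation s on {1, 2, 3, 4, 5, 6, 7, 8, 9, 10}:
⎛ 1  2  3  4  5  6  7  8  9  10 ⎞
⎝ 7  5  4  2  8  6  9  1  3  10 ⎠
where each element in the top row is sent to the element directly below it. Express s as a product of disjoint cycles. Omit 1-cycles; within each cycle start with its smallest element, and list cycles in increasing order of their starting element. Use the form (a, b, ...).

Iterating s from 1 gives 1 → 7 → 9 → 3 → 4 → 2 → 5 → 8 → 1; that is the 8-cycle (1, 7, 9, 3, 4, 2, 5, 8).
Continuing from each remaining unvisited element yields (1, 7, 9, 3, 4, 2, 5, 8).

(1, 7, 9, 3, 4, 2, 5, 8)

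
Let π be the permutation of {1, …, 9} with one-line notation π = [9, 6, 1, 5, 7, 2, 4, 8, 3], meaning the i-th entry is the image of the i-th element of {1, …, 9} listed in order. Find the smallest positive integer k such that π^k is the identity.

Decomposing into disjoint cycles gives cycle lengths 3, 3, 2, 1.
The order of π is the least common multiple of its cycle lengths: lcm(3, 3, 2) = 6.

6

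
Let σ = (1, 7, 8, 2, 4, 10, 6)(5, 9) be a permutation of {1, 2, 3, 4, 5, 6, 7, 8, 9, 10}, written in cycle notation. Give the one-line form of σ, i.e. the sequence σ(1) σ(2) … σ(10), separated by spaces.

Each element maps to the next entry in its cycle (wrapping to the front): 1→7, 2→4, 3→3, 4→10, 5→9, 6→1, 7→8, 8→2, 9→5, 10→6.
So the one-line form is 7 4 3 10 9 1 8 2 5 6.

7 4 3 10 9 1 8 2 5 6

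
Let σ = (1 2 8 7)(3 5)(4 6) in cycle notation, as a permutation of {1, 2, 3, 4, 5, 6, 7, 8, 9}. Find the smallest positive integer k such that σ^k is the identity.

The disjoint cycles have lengths 4, 2, 2, 1.
The order is lcm(4, 2, 2) = 4.

4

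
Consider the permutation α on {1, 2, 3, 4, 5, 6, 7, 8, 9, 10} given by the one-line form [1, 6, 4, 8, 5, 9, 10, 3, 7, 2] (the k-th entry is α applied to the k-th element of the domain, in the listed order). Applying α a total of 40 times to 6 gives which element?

6

Tracing 6 → 9 → … returns to 6 after 5 steps, so 6 lies in a 5-cycle (2, 6, 9, 7, 10).
Since the cycle has length 5, α^40 acts on it the same as α^0 (40 mod 5 = 0).
So α^40(6) = 6.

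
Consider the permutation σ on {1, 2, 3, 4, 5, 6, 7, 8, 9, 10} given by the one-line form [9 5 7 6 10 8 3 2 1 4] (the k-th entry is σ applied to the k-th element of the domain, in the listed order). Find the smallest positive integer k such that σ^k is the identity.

Writing σ as disjoint cycles, the cycle lengths are 6, 2, 2.
Since disjoint cycles commute, ord(σ) = lcm(6, 2, 2) = 6.

6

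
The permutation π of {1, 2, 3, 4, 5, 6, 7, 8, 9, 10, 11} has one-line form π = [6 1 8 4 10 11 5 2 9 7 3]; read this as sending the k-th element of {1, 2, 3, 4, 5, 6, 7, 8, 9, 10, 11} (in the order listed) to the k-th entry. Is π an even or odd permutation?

odd

In disjoint-cycle form the cycle lengths are 6, 3, 1, 1.
A cycle is odd iff its length is even; π has 1 even-length cycle, so sgn(π) = (−1)^1 and π is odd.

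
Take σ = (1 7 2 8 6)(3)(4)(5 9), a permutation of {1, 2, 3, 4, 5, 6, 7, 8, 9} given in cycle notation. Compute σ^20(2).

2 lies in the 5-cycle (1 7 2 8 6).
Powers repeat with period 5 on this cycle, and 20 mod 5 = 0, so σ^20(2) = σ^0(2).
So σ^20(2) = 2.

2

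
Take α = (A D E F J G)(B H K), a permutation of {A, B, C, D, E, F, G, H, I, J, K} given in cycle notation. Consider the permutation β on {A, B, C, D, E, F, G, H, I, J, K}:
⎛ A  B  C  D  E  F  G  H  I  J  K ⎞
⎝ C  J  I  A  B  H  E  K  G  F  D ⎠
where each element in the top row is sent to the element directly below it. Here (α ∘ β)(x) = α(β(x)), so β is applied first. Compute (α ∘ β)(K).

(α ∘ β)(K) = α(β(K)). β(K) = D, then α(D) = E. So (α ∘ β)(K) = E.

E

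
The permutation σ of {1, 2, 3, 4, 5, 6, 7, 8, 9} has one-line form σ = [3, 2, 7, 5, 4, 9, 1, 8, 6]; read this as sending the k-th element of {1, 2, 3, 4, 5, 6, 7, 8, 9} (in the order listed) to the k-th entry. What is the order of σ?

6

Decomposing into disjoint cycles gives cycle lengths 3, 2, 2, 1, 1.
Since disjoint cycles commute, ord(σ) = lcm(3, 2, 2) = 6.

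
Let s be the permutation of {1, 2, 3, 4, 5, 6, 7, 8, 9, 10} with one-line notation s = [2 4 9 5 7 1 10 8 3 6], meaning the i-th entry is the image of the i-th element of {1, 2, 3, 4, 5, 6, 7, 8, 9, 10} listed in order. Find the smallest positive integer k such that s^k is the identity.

14

Decomposing into disjoint cycles gives cycle lengths 7, 2, 1.
The order of s is the least common multiple of its cycle lengths: lcm(7, 2) = 14.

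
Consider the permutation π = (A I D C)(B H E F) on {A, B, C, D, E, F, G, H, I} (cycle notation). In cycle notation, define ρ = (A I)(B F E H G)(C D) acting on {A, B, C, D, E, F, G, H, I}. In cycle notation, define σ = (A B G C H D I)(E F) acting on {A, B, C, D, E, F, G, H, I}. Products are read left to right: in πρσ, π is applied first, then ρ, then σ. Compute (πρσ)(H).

D

(πρσ)(H) = σ(ρ(π(H))). π(H) = E, then ρ(E) = H, then σ(H) = D, so the result is D.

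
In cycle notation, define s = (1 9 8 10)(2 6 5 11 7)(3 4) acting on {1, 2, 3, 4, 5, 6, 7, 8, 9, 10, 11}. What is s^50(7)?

7

7 lies in the 5-cycle (2 6 5 11 7).
Since the cycle has length 5, s^50 acts on it the same as s^0 (50 mod 5 = 0).
So s^50(7) = 7.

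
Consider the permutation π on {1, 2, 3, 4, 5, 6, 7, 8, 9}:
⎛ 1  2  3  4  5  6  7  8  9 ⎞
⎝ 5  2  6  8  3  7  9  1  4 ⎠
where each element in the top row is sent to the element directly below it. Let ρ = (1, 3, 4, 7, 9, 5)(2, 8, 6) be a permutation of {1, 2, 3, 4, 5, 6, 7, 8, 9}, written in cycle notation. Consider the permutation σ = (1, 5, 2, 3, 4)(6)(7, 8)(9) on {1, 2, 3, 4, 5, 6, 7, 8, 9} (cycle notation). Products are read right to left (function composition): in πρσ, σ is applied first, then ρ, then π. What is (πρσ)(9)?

3

(πρσ)(9) = π(ρ(σ(9))). σ(9) = 9, then ρ(9) = 5, then π(5) = 3, so the result is 3.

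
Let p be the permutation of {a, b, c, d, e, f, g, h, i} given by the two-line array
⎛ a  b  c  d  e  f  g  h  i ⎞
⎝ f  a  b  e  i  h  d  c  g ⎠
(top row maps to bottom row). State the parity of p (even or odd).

In disjoint-cycle form the cycle lengths are 5, 4.
A cycle is odd iff its length is even; p has 1 even-length cycle, so sgn(p) = (−1)^1 and p is odd.

odd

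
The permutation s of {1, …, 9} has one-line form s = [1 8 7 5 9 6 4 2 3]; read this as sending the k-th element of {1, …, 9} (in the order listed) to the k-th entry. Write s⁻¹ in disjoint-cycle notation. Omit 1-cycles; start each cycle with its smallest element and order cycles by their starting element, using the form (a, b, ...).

The cycle decomposition of s is (2, 8)(3, 7, 4, 5, 9).
Reversing each cycle (and rotating so the smallest element leads) gives s⁻¹ = (2, 8)(3, 9, 5, 4, 7).

(2, 8)(3, 9, 5, 4, 7)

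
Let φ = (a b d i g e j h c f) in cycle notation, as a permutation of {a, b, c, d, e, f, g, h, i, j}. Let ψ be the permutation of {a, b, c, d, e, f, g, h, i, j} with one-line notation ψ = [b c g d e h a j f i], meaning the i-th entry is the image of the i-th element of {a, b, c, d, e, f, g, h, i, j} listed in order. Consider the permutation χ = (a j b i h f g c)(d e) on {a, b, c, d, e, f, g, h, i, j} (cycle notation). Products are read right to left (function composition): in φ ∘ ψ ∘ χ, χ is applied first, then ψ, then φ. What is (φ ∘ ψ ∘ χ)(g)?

e

Apply the permutations in order: χ(g) = c, then ψ(c) = g, then φ(g) = e. So (φ ∘ ψ ∘ χ)(g) = e.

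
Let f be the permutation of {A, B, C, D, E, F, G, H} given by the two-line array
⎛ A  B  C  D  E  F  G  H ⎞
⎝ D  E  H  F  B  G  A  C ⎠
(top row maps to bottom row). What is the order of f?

4

Writing f as disjoint cycles, the cycle lengths are 4, 2, 2.
The order is lcm(4, 2, 2) = 4.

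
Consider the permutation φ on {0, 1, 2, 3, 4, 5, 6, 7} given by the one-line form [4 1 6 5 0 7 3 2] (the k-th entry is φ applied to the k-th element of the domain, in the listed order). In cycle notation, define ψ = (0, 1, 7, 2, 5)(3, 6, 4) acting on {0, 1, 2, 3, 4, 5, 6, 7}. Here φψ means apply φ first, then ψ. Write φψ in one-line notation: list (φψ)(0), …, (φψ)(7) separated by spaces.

3 7 4 0 1 2 6 5

(φψ)(x) = ψ(φ(x)). Computing each image: ψ(φ(0)) = ψ(4) = 3, ψ(φ(1)) = ψ(1) = 7, ψ(φ(2)) = ψ(6) = 4, ψ(φ(3)) = ψ(5) = 0, ψ(φ(4)) = ψ(0) = 1, ψ(φ(5)) = ψ(7) = 2, ψ(φ(6)) = ψ(3) = 6, ψ(φ(7)) = ψ(2) = 5.
Hence φψ = [3 7 4 0 1 2 6 5].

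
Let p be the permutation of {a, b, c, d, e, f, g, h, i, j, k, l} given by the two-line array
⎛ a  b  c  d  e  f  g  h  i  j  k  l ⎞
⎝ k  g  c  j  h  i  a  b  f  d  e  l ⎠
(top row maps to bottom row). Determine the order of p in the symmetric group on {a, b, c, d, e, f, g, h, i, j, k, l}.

6

Decomposing into disjoint cycles gives cycle lengths 6, 2, 2, 1, 1.
The order of p is the least common multiple of its cycle lengths: lcm(6, 2, 2) = 6.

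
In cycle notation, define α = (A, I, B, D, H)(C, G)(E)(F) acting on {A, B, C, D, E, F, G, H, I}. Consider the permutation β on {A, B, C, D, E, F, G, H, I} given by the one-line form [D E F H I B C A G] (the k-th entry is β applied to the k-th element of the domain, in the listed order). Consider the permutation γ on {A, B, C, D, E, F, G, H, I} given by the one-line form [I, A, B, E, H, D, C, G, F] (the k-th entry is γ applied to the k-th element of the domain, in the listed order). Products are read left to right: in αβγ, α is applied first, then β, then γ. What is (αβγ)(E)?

(αβγ)(E) = γ(β(α(E))). α(E) = E, then β(E) = I, then γ(I) = F, so the result is F.

F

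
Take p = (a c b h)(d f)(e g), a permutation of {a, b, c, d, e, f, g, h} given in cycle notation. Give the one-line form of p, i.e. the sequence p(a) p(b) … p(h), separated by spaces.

c h b f g d e a

Reading each image from the cycles: a↦c, b↦h, c↦b, d↦f, e↦g, f↦d, g↦e, h↦a.
Listing these in domain order gives c h b f g d e a.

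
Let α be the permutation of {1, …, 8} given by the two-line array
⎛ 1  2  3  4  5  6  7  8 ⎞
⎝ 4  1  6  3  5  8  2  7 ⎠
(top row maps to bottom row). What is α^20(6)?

Tracing 6 → 8 → … returns to 6 after 7 steps, so 6 lies in a 7-cycle (1, 4, 3, 6, 8, 7, 2).
Since the cycle has length 7, α^20 acts on it the same as α^6 (20 mod 7 = 6).
Stepping 6 places around the cycle: 6 → 8 → 7 → 2 → 1 → 4 → 3.

3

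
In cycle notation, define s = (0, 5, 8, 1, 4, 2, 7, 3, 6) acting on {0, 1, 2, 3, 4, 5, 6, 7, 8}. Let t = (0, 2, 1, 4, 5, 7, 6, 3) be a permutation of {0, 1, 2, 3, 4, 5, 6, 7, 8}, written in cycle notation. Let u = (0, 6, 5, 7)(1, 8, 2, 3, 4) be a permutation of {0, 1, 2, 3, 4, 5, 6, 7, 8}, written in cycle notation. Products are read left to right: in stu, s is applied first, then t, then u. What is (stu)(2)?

(stu)(2) = u(t(s(2))). s(2) = 7, then t(7) = 6, then u(6) = 5, so the result is 5.

5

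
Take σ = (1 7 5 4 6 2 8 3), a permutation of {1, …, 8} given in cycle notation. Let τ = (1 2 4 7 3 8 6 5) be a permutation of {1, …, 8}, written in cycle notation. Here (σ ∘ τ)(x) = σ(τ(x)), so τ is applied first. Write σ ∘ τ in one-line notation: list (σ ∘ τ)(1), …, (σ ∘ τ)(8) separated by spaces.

(σ ∘ τ)(x) = σ(τ(x)). Computing each image: σ(τ(1)) = σ(2) = 8, σ(τ(2)) = σ(4) = 6, σ(τ(3)) = σ(8) = 3, σ(τ(4)) = σ(7) = 5, σ(τ(5)) = σ(1) = 7, σ(τ(6)) = σ(5) = 4, σ(τ(7)) = σ(3) = 1, σ(τ(8)) = σ(6) = 2.
Hence σ ∘ τ = [8 6 3 5 7 4 1 2].

8 6 3 5 7 4 1 2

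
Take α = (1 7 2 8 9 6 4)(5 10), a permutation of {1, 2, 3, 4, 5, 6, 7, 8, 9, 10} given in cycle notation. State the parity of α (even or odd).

The cycle lengths are 7, 2, 1.
A cycle is odd iff its length is even; α has 1 even-length cycle, so sgn(α) = (−1)^1 and α is odd.

odd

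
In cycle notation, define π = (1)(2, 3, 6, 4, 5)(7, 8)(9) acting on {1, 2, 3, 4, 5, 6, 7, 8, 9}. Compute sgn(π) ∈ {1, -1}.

The cycle lengths are 5, 2, 1, 1.
A cycle is odd iff its length is even; π has 1 even-length cycle, so sgn(π) = (−1)^1 and π is odd.

-1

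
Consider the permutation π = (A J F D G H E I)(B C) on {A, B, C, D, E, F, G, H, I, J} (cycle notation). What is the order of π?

8

The cycle type of π is (8, 2).
The order of π is the least common multiple of its cycle lengths: lcm(8, 2) = 8.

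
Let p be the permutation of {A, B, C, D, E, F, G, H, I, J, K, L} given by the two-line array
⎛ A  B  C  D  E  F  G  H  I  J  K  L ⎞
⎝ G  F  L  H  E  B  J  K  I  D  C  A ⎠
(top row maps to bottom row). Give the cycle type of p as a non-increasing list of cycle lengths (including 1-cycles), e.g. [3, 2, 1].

The disjoint cycles are (A, G, J, D, H, K, C, L)(B, F)(E)(I), with lengths 8, 2, 1, 1 in non-increasing order.

[8, 2, 1, 1]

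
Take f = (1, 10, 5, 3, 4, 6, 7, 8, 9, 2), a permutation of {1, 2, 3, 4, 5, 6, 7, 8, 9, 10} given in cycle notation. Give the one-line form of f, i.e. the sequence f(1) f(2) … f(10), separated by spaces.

Reading each image from the cycles: 1→10, 2→1, 3→4, 4→6, 5→3, 6→7, 7→8, 8→9, 9→2, 10→5.
So the one-line form is 10 1 4 6 3 7 8 9 2 5.

10 1 4 6 3 7 8 9 2 5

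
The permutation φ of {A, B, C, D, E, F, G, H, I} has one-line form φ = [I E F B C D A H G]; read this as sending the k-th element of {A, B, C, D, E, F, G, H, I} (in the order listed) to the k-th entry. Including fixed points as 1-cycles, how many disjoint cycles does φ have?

The cycle decomposition is (A, I, G)(B, E, C, F, D)(H), which has 3 cycles (counting 1-cycles).

3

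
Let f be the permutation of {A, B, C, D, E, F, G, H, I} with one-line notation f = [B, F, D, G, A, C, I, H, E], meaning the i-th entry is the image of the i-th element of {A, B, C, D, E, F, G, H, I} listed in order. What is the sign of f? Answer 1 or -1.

-1

In disjoint-cycle form the cycle lengths are 8, 1.
A cycle is odd iff its length is even; f has 1 even-length cycle, so sgn(f) = (−1)^1 and f is odd.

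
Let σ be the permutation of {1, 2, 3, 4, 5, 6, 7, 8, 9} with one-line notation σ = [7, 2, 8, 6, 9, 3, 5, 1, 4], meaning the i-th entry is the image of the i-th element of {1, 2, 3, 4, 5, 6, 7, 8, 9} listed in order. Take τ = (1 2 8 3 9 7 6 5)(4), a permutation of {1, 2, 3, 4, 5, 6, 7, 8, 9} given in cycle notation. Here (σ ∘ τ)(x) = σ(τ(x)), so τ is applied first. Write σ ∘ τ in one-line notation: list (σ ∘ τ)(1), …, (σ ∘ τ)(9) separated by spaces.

2 1 4 6 7 9 3 8 5

Chase each element through τ then σ: 1 → 2 → 2; 2 → 8 → 1; 3 → 9 → 4; 4 → 4 → 6; 5 → 1 → 7; 6 → 5 → 9; 7 → 6 → 3; 8 → 3 → 8; 9 → 7 → 5.
Collecting the images, σ ∘ τ = [2 1 4 6 7 9 3 8 5].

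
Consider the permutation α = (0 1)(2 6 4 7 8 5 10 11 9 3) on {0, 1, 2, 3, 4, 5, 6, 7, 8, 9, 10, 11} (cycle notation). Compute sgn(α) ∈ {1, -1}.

1

The cycle lengths are 10, 2.
A cycle is odd iff its length is even; α has 2 even-length cycles, so sgn(α) = (−1)^2 and α is even.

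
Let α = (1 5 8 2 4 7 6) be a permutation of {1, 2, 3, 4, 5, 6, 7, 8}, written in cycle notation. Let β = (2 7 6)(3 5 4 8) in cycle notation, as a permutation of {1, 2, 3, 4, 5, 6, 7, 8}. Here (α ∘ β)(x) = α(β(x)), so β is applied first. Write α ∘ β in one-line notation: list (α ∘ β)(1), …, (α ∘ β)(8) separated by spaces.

For each element, apply β then α: 1 → 1 → 5; 2 → 7 → 6; 3 → 5 → 8; 4 → 8 → 2; 5 → 4 → 7; 6 → 2 → 4; 7 → 6 → 1; 8 → 3 → 3.
So α ∘ β in one-line form is 5 6 8 2 7 4 1 3.

5 6 8 2 7 4 1 3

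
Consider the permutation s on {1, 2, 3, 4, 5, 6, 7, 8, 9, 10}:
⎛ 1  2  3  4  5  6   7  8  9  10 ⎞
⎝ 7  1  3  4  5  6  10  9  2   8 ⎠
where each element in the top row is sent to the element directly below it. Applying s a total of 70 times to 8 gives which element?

7

Tracing 8 → 9 → … returns to 8 after 6 steps, so 8 lies in a 6-cycle (1 7 10 8 9 2).
Since the cycle has length 6, s^70 acts on it the same as s^4 (70 mod 6 = 4).
Advancing 4 steps from 8: 8 → 9 → 2 → 1 → 7.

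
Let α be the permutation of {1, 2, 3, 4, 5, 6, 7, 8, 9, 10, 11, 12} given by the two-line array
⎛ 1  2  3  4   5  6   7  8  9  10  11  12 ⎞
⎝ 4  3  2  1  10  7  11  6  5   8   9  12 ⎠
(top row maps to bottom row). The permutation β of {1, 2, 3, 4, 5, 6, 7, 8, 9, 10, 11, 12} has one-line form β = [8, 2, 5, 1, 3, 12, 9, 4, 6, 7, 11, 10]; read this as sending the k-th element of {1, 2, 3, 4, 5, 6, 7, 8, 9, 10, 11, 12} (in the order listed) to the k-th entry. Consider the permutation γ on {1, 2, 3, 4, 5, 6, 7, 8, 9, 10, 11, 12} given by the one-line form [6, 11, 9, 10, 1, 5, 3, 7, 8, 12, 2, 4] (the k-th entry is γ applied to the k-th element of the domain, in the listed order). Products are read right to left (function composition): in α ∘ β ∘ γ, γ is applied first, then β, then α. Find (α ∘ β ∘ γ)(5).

6

Chase 5: γ(5) = 1; β(1) = 8; α(8) = 6. Hence (α ∘ β ∘ γ)(5) = 6.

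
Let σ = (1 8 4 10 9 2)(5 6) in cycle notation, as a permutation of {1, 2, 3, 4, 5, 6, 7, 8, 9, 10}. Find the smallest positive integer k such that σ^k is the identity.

6

The cycle type of σ is (6, 2, 1, 1).
The order is lcm(6, 2) = 6.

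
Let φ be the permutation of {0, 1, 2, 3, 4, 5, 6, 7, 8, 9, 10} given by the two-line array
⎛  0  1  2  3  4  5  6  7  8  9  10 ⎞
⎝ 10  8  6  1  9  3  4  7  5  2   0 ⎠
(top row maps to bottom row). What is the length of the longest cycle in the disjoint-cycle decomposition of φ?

4

Decomposing into disjoint cycles gives (0, 10)(1, 8, 5, 3)(2, 6, 4, 9); the longest has length 4.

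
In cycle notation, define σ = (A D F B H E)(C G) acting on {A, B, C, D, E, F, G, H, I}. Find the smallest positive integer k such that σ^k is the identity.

The cycle type of σ is (6, 2, 1).
The order of σ is the least common multiple of its cycle lengths: lcm(6, 2) = 6.

6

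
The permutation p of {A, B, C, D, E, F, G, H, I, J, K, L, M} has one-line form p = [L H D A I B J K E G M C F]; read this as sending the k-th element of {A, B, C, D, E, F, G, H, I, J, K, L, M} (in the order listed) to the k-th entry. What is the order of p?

20

Decomposing into disjoint cycles gives cycle lengths 5, 4, 2, 2.
The order is lcm(5, 4, 2, 2) = 20.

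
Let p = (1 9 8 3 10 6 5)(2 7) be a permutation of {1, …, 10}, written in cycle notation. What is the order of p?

14

The cycle type of p is (7, 2, 1).
The order is lcm(7, 2) = 14.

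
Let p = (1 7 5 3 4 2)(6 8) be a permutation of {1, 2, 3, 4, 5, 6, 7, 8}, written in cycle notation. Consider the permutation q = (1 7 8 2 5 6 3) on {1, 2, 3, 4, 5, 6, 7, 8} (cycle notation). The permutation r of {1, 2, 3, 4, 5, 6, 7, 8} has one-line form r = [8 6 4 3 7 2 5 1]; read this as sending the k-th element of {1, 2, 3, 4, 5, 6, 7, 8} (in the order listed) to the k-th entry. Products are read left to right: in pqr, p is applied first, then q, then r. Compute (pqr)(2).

Apply the permutations in order: p(2) = 1, then q(1) = 7, then r(7) = 5. So (pqr)(2) = 5.

5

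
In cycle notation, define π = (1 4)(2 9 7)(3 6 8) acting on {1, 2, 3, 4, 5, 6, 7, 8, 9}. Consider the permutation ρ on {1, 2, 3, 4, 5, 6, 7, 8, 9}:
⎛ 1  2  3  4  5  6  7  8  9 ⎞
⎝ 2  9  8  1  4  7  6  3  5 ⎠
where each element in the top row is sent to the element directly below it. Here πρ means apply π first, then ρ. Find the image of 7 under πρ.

π(7) = 2, then ρ(2) = 9; composing gives (πρ)(7) = 9.

9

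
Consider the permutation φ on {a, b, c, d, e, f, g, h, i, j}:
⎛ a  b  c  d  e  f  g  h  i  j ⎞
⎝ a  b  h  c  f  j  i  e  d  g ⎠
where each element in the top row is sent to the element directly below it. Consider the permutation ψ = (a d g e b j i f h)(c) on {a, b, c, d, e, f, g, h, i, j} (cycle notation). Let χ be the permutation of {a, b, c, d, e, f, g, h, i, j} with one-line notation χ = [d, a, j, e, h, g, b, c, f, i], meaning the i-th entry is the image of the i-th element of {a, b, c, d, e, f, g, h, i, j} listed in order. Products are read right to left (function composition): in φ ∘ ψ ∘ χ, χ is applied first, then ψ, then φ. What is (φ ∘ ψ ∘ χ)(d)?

Apply the permutations in order: χ(d) = e, then ψ(e) = b, then φ(b) = b. So (φ ∘ ψ ∘ χ)(d) = b.

b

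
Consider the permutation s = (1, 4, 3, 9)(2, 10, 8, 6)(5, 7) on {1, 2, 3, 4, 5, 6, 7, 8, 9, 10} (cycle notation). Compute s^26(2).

8

2 lies in the 4-cycle (2, 10, 8, 6).
Powers repeat with period 4 on this cycle, and 26 mod 4 = 2, so s^26(2) = s^2(2).
Stepping 2 places around the cycle: 2 → 10 → 8.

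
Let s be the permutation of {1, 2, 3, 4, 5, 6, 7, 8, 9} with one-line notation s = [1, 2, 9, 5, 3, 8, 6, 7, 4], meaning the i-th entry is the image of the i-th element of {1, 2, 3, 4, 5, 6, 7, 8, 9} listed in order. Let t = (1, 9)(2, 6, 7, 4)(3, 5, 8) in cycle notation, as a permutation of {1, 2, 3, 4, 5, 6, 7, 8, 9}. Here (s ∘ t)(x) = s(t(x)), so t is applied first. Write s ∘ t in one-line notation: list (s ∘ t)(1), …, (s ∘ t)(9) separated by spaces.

4 8 3 2 7 6 5 9 1

Chase each element through t then s: 1 → 9 → 4; 2 → 6 → 8; 3 → 5 → 3; 4 → 2 → 2; 5 → 8 → 7; 6 → 7 → 6; 7 → 4 → 5; 8 → 3 → 9; 9 → 1 → 1.
So s ∘ t in one-line form is 4 8 3 2 7 6 5 9 1.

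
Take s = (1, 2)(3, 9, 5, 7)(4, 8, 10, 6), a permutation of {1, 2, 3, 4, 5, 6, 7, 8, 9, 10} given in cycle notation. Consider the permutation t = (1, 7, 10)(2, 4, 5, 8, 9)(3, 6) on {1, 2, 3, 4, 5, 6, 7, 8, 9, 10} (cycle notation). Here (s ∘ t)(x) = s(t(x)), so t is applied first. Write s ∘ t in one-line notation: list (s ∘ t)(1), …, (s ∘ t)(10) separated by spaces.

(s ∘ t)(x) = s(t(x)). Computing each image: s(t(1)) = s(7) = 3, s(t(2)) = s(4) = 8, s(t(3)) = s(6) = 4, s(t(4)) = s(5) = 7, s(t(5)) = s(8) = 10, s(t(6)) = s(3) = 9, s(t(7)) = s(10) = 6, s(t(8)) = s(9) = 5, s(t(9)) = s(2) = 1, s(t(10)) = s(1) = 2.
Hence s ∘ t = [3 8 4 7 10 9 6 5 1 2].

3 8 4 7 10 9 6 5 1 2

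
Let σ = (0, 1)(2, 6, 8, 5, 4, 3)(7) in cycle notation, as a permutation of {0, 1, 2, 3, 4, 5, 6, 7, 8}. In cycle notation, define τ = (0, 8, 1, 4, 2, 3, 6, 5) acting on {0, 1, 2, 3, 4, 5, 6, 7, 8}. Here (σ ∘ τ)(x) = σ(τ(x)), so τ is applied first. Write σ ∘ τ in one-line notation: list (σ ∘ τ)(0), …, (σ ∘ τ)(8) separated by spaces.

(σ ∘ τ)(x) = σ(τ(x)). Computing each image: σ(τ(0)) = σ(8) = 5, σ(τ(1)) = σ(4) = 3, σ(τ(2)) = σ(3) = 2, σ(τ(3)) = σ(6) = 8, σ(τ(4)) = σ(2) = 6, σ(τ(5)) = σ(0) = 1, σ(τ(6)) = σ(5) = 4, σ(τ(7)) = σ(7) = 7, σ(τ(8)) = σ(1) = 0.
Hence σ ∘ τ = [5 3 2 8 6 1 4 7 0].

5 3 2 8 6 1 4 7 0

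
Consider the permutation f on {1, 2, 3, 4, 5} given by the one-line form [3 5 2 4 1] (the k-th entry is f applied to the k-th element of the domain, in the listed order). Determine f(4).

4

4 is element number 4 of the domain, and entry number 4 of the one-line form is 4, so f(4) = 4.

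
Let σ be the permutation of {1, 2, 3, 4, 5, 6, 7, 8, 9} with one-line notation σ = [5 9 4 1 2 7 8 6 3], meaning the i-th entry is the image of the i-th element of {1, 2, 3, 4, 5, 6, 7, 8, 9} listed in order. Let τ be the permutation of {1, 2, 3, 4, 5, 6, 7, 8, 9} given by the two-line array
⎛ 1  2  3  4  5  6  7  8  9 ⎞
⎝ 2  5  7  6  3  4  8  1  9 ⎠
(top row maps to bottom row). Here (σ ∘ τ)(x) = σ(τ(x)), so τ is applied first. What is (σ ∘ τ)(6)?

1

(σ ∘ τ)(6) = σ(τ(6)). τ(6) = 4, then σ(4) = 1. So (σ ∘ τ)(6) = 1.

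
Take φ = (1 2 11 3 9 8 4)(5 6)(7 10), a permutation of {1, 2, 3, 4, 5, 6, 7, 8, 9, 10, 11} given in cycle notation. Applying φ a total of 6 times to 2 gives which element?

1

2 lies in the 7-cycle (1 2 11 3 9 8 4).
Advancing 6 steps from 2: 2 → 11 → 3 → 9 → 8 → 4 → 1.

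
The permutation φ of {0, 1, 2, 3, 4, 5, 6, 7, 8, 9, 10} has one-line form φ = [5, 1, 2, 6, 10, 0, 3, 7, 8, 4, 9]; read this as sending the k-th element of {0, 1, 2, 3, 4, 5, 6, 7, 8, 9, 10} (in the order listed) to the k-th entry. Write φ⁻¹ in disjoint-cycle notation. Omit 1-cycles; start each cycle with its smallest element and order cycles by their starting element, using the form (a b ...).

The cycle decomposition of φ is (0 5)(3 6)(4 10 9).
Reversing each cycle (and rotating so the smallest element leads) gives φ⁻¹ = (0 5)(3 6)(4 9 10).

(0 5)(3 6)(4 9 10)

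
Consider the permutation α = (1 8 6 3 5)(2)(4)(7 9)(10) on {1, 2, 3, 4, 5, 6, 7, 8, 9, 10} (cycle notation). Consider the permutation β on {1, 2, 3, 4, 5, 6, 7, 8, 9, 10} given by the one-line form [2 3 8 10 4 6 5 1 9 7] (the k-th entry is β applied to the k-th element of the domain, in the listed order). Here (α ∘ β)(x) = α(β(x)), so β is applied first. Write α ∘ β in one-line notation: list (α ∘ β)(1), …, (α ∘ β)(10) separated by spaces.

2 5 6 10 4 3 1 8 7 9

(α ∘ β)(x) = α(β(x)). Computing each image: α(β(1)) = α(2) = 2, α(β(2)) = α(3) = 5, α(β(3)) = α(8) = 6, α(β(4)) = α(10) = 10, α(β(5)) = α(4) = 4, α(β(6)) = α(6) = 3, α(β(7)) = α(5) = 1, α(β(8)) = α(1) = 8, α(β(9)) = α(9) = 7, α(β(10)) = α(7) = 9.
Hence α ∘ β = [2 5 6 10 4 3 1 8 7 9].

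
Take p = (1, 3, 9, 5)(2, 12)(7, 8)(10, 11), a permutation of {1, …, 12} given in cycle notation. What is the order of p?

4

The cycle type of p is (4, 2, 2, 2, 1, 1).
Since disjoint cycles commute, ord(p) = lcm(4, 2, 2, 2) = 4.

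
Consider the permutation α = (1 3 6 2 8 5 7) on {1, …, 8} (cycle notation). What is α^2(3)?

3 lies in the 7-cycle (1 3 6 2 8 5 7).
Advancing 2 steps from 3: 3 → 6 → 2.

2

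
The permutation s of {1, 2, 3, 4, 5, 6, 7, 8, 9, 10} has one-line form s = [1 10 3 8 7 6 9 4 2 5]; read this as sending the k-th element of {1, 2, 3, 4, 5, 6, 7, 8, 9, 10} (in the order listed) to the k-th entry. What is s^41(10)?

Tracing 10 → 5 → … returns to 10 after 5 steps, so 10 lies in a 5-cycle (2, 10, 5, 7, 9).
Powers repeat with period 5 on this cycle, and 41 mod 5 = 1, so s^41(10) = s^1(10).
Stepping 1 place around the cycle: 10 → 5.

5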